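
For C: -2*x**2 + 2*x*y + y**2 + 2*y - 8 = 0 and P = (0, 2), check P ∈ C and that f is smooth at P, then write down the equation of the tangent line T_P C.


Tangent line at P: 4*x + 6*y - 12 = 0.

Step 1: f(0, 2) = 0, so P lies on C.
Step 2: partial derivatives
  f_x(x, y) = -4*x + 2*y, f_y(x, y) = 2*x + 2*y + 2.
  f_x(P) = 4, f_y(P) = 6 (gradient nonzero, so P is smooth).
Step 3: tangent line at P: 4·(x − 0) + 6·(y − 2) = 0.
Expanding: 4*x + 6*y - 12 = 0.


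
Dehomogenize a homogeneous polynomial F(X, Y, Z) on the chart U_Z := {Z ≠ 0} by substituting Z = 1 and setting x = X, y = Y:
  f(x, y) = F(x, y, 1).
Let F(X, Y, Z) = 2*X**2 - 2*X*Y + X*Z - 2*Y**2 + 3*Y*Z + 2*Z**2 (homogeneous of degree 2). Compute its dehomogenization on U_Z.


f(x, y) = 2*x**2 - 2*x*y + x - 2*y**2 + 3*y + 2

On U_Z we set Z = 1. Each monomial c·X^i·Y^j·Z^k in F becomes c·x^i·y^j·1^k = c·x^i·y^j.
Substituting Z = 1: F(X, Y, 1) = 2*x**2 - 2*x*y + x - 2*y**2 + 3*y + 2.
Note: deg(f) ≤ deg(F) = 2; strict inequality happens when F is divisible by Z (lost terms).


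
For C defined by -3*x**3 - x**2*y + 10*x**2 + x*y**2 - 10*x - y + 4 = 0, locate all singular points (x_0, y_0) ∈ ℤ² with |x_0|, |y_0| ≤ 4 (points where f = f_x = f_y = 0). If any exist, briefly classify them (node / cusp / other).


Singular points: {(1, 1)}; classification: cusp.

Compute partial derivatives:
  f_x = -9*x**2 - 2*x*y + 20*x + y**2 - 10.
  f_y = -x**2 + 2*x*y - 1.
Scan x_0 ∈ {−4, ..., 4}. For each x_0, f_y(x_0, y) is a polynomial in y; find its integer roots y ∈ {−4, ..., 4}, then test f_x and f at those candidates.
  x = -4: f_y(-4, y) = -8*y - 17; no integer root y with |y| ≤ 4.
  x = -3: f_y(-3, y) = -6*y - 10; no integer root y with |y| ≤ 4.
  x = -2: f_y(-2, y) = -4*y - 5; no integer root y with |y| ≤ 4.
  x = -1: f_y(-1, y) = -2*y - 2; vanishes at y ∈ {-1}. (-1, -1): f_x = -40 ≠ 0.
  x = 0: f_y(0, y) = -1; no integer root y with |y| ≤ 4.
  x = 1: f_y(1, y) = 2*y - 2; vanishes at y ∈ {1}. (1, 1): f_x = 0, f = 0 — SINGULAR.
  x = 2: f_y(2, y) = 4*y - 5; no integer root y with |y| ≤ 4.
  x = 3: f_y(3, y) = 6*y - 10; no integer root y with |y| ≤ 4.
  x = 4: f_y(4, y) = 8*y - 17; no integer root y with |y| ≤ 4.
Only singular point on the grid: (1, 1).
Classify: substitute x = 1 + u, y = 1 + v and expand: f = -3*u**3 - u**2*v + u*v**2 + v**2.
No constant or linear terms (consistent with a singular point). Quadratic part: v**2. Cubic part: -3*u**3 - u**2*v + u*v**2.
The quadratic part v**2 is a perfect square, so there is a single (double) tangent line v = 0, i.e. y = 1. Restricting the cubic part to that line (v = 0) leaves -3*u**3 ≠ 0, so f is not divisible by v and the branch is v² ≈ 3*u**3 to lowest order — this is a cusp.
Classification: cusp.


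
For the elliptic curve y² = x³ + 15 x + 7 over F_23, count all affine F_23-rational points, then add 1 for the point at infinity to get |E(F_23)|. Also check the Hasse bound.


Affine points = {(1, 0), (4, 4), (4, 19), (5, 0), (7, 8), (7, 15), (8, 8), (8, 15), (11, 10), (11, 13), (12, 11), (12, 12), (17, 0), (20, 2), (20, 21)}; affine count = 15; |E(F_23)| = 16.

Discriminant check: Δ ∝ 4a³ + 27b² = 4·15³ + 27·7² = 4·3375 + 27·49 ≡ 11 (mod 23). Nonzero ⇒ E is nonsingular.
For each x ∈ F_23, compute rhs = x³ + 15·x + 7 mod 23, then count y ∈ F_23 with y² ≡ rhs.
  x = 0: rhs = 7, matching y values: none (0 points).
  x = 1: rhs = 0, matching y values: 0 (1 points).
  x = 2: rhs = 22, matching y values: none (0 points).
  x = 3: rhs = 10, matching y values: none (0 points).
  x = 4: rhs = 16, matching y values: 4, 19 (2 points).
  x = 5: rhs = 0, matching y values: 0 (1 points).
  x = 6: rhs = 14, matching y values: none (0 points).
  x = 7: rhs = 18, matching y values: 8, 15 (2 points).
  x = 8: rhs = 18, matching y values: 8, 15 (2 points).
  x = 9: rhs = 20, matching y values: none (0 points).
  x = 10: rhs = 7, matching y values: none (0 points).
  x = 11: rhs = 8, matching y values: 10, 13 (2 points).
  x = 12: rhs = 6, matching y values: 11, 12 (2 points).
  x = 13: rhs = 7, matching y values: none (0 points).
  x = 14: rhs = 17, matching y values: none (0 points).
  x = 15: rhs = 19, matching y values: none (0 points).
  x = 16: rhs = 19, matching y values: none (0 points).
  x = 17: rhs = 0, matching y values: 0 (1 points).
  x = 18: rhs = 14, matching y values: none (0 points).
  x = 19: rhs = 21, matching y values: none (0 points).
  x = 20: rhs = 4, matching y values: 2, 21 (2 points).
  x = 21: rhs = 15, matching y values: none (0 points).
  x = 22: rhs = 14, matching y values: none (0 points).
Total affine count: 15.
Full point count |E(F_23)| = 15 + 1 = 16.
Hasse bound: |16 − (23+1)| = |-8| = 8 ≤ 2√23 ≈ 9.5917 ✓.


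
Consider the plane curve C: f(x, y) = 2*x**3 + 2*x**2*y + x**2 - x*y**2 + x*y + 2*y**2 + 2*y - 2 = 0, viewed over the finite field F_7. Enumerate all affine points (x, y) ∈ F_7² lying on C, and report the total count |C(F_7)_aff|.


Affine F_7-points: {(1, 1), (2, 2), (4, 2), (4, 3), (5, 0), (5, 5)}; count = 6.

For each of the 49 pairs (x, y) ∈ F_7², evaluate f(x, y) mod 7. Record the zeros.
  x = 0: [0↦5, 1↦2, 2↦3, 3↦1, 4↦3, 5↦2, 6↦5]  zeros at y ∈ ∅
  x = 1: [0↦1, 1↦0, 2↦1, 3↦4, 4↦2, 5↦2, 6↦4]  zeros at y ∈ {1}
  x = 2: [0↦4, 1↦2, 2↦0, 3↦5, 4↦3, 5↦1, 6↦6]  zeros at y ∈ {2}
  x = 3: [0↦5, 1↦6, 2↦5, 3↦2, 4↦4, 5↦4, 6↦2]  zeros at y ∈ ∅
  x = 4: [0↦2, 1↦3, 2↦0, 3↦0, 4↦3, 5↦2, 6↦4]  zeros at y ∈ {2, 3}
  x = 5: [0↦0, 1↦5, 2↦4, 3↦4, 4↦5, 5↦0, 6↦3]  zeros at y ∈ {0, 5}
  x = 6: [0↦4, 1↦3, 2↦1, 3↦5, 4↦1, 5↦3, 6↦4]  zeros at y ∈ ∅
Collecting zeros: affine points = {(1, 1), (2, 2), (4, 2), (4, 3), (5, 0), (5, 5)}.
Total count |C(F_7)_aff| = 6.


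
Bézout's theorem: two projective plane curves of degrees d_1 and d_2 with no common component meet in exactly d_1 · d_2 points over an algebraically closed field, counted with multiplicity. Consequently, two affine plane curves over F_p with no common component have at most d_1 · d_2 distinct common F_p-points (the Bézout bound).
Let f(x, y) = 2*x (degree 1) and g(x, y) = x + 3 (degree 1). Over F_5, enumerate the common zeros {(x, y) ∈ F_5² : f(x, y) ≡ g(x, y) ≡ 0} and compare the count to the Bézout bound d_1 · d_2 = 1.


Common zeros: ∅; count = 0; Bézout bound = 1.

deg(f) = 1, deg(g) = 1, so Bézout bound = 1.
Scan x ∈ F_5. For each x, list the y ∈ F_5 with f(x, y) ≡ 0 and those with g(x, y) ≡ 0 (mod 5); the common zeros in that column are the intersection.
  x = 0: f ≡ 0 at y ∈ {0, 1, 2, 3, 4}; g ≡ 0 at y ∈ ∅; common: ∅.
  x = 1: f ≡ 0 at y ∈ ∅; g ≡ 0 at y ∈ ∅; common: ∅.
  x = 2: f ≡ 0 at y ∈ ∅; g ≡ 0 at y ∈ {0, 1, 2, 3, 4}; common: ∅.
  x = 3: f ≡ 0 at y ∈ ∅; g ≡ 0 at y ∈ ∅; common: ∅.
  x = 4: f ≡ 0 at y ∈ ∅; g ≡ 0 at y ∈ ∅; common: ∅.
Collecting: common zeros = ∅, so the count is 0.
Comparison with the Bézout bound: 0 ≤ 1 = deg(f)·deg(g), as expected for curves with no common component (the affine F_5-count falls short of the bound because intersections may lie at infinity, over extension fields, or carry multiplicity).


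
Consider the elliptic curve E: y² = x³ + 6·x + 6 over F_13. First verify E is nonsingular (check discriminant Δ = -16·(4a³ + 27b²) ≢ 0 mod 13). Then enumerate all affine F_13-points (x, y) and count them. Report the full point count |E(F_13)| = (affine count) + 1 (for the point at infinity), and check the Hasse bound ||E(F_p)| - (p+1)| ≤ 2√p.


Affine points = {(1, 0), (2, 0), (3, 5), (3, 8), (4, 4), (4, 9), (7, 1), (7, 12), (9, 3), (9, 10), (10, 0), (11, 5), (11, 8), (12, 5), (12, 8)}; affine count = 15; |E(F_13)| = 16.

Discriminant check: Δ ∝ 4a³ + 27b² = 4·6³ + 27·6² = 4·216 + 27·36 ≡ 3 (mod 13). Nonzero ⇒ E is nonsingular.
For each x ∈ F_13, compute rhs = x³ + 6·x + 6 mod 13, then count y ∈ F_13 with y² ≡ rhs.
  x = 0: rhs = 6, matching y values: none (0 points).
  x = 1: rhs = 0, matching y values: 0 (1 points).
  x = 2: rhs = 0, matching y values: 0 (1 points).
  x = 3: rhs = 12, matching y values: 5, 8 (2 points).
  x = 4: rhs = 3, matching y values: 4, 9 (2 points).
  x = 5: rhs = 5, matching y values: none (0 points).
  x = 6: rhs = 11, matching y values: none (0 points).
  x = 7: rhs = 1, matching y values: 1, 12 (2 points).
  x = 8: rhs = 7, matching y values: none (0 points).
  x = 9: rhs = 9, matching y values: 3, 10 (2 points).
  x = 10: rhs = 0, matching y values: 0 (1 points).
  x = 11: rhs = 12, matching y values: 5, 8 (2 points).
  x = 12: rhs = 12, matching y values: 5, 8 (2 points).
Total affine count: 15.
Full point count |E(F_13)| = 15 + 1 = 16.
Hasse bound: |16 − (13+1)| = |2| = 2 ≤ 2√13 ≈ 7.2111 ✓.


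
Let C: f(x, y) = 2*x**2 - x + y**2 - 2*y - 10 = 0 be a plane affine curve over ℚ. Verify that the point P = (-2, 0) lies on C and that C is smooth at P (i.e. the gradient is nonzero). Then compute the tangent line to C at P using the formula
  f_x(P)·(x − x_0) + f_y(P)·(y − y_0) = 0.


Tangent line at P: -9*x - 2*y - 18 = 0.

Step 1: f(-2, 0) = 0, so P lies on C.
Step 2: partial derivatives
  f_x(x, y) = 4*x - 1, f_y(x, y) = 2*y - 2.
  f_x(P) = -9, f_y(P) = -2 (gradient nonzero, so P is smooth).
Step 3: tangent line at P: -9·(x − -2) + -2·(y − 0) = 0.
Expanding: -9*x - 2*y - 18 = 0.


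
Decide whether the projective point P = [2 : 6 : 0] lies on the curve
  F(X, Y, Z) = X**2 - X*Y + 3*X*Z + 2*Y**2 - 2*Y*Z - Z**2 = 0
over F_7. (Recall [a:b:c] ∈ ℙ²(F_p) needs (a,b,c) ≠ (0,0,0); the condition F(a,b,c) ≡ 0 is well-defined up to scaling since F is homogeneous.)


F(2,6,0) ≡ 1 (mod 7); P is NOT on the curve.

Evaluate F(2, 6, 0) term-by-term (mod 7).
  X**2 ↦ 1·4·1·1 = 4
  -X*Y ↦ -1·2·6·1 = -12
  3*X*Z ↦ 3·2·1·0 = 0
  2*Y**2 ↦ 2·1·36·1 = 72
  -2*Y*Z ↦ -2·1·6·0 = 0
  -Z**2 ↦ -1·1·1·0 = 0
Sum: F(2, 6, 0) = (4) + (-12) + (0) + (72) + (0) + (0) = 64.
Reducing mod 7: 64 ≡ 1 (mod 7).
Since F(a, b, c) ≡ 1 ≠ 0 (mod 7), P does NOT lie on the curve.


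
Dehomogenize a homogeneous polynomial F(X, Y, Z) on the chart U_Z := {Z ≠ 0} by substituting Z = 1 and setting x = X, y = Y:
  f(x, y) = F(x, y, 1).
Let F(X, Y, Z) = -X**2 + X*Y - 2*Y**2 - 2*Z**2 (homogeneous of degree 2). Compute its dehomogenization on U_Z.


f(x, y) = -x**2 + x*y - 2*y**2 - 2

On U_Z we set Z = 1. Each monomial c·X^i·Y^j·Z^k in F becomes c·x^i·y^j·1^k = c·x^i·y^j.
Substituting Z = 1: F(X, Y, 1) = -x**2 + x*y - 2*y**2 - 2.
Note: deg(f) ≤ deg(F) = 2; strict inequality happens when F is divisible by Z (lost terms).


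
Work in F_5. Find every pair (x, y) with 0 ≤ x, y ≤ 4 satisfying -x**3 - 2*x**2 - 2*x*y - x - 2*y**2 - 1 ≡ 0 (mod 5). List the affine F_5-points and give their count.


Affine F_5-points: {(1, 0), (1, 4), (2, 1), (2, 2), (3, 3), (3, 4), (4, 2), (4, 4)}; count = 8.

For each of the 25 pairs (x, y) ∈ F_5², evaluate f(x, y) mod 5. Record the zeros.
  x = 0: [0↦4, 1↦2, 2↦1, 3↦1, 4↦2]  zeros at y ∈ ∅
  x = 1: [0↦0, 1↦1, 2↦3, 3↦1, 4↦0]  zeros at y ∈ {0, 4}
  x = 2: [0↦1, 1↦0, 2↦0, 3↦1, 4↦3]  zeros at y ∈ {1, 2}
  x = 3: [0↦1, 1↦3, 2↦1, 3↦0, 4↦0]  zeros at y ∈ {3, 4}
  x = 4: [0↦4, 1↦4, 2↦0, 3↦2, 4↦0]  zeros at y ∈ {2, 4}
Collecting zeros: affine points = {(1, 0), (1, 4), (2, 1), (2, 2), (3, 3), (3, 4), (4, 2), (4, 4)}.
Total count |C(F_5)_aff| = 8.


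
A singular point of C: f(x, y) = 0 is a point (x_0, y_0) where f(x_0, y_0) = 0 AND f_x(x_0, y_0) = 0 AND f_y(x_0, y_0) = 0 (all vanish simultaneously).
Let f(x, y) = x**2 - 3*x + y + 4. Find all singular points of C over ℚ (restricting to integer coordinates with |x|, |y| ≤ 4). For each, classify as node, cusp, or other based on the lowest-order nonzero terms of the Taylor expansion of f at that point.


No singular points in the scanned grid; C is smooth there.

Compute partial derivatives:
  f_x = 2*x - 3.
  f_y = 1.
f_y = 1 is a nonzero constant, so f_y never vanishes: no point (x, y) can satisfy f = f_x = f_y = 0. In particular no (x, y) ∈ {−4, ..., 4}² is singular; the curve is smooth.


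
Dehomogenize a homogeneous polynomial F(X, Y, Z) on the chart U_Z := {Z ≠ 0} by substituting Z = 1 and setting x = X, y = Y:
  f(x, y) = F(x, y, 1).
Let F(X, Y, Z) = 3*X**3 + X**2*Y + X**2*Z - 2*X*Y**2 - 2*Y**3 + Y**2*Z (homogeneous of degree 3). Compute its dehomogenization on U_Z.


f(x, y) = 3*x**3 + x**2*y + x**2 - 2*x*y**2 - 2*y**3 + y**2

On U_Z we set Z = 1. Each monomial c·X^i·Y^j·Z^k in F becomes c·x^i·y^j·1^k = c·x^i·y^j.
Substituting Z = 1: F(X, Y, 1) = 3*x**3 + x**2*y + x**2 - 2*x*y**2 - 2*y**3 + y**2.
Note: deg(f) ≤ deg(F) = 3; strict inequality happens when F is divisible by Z (lost terms).


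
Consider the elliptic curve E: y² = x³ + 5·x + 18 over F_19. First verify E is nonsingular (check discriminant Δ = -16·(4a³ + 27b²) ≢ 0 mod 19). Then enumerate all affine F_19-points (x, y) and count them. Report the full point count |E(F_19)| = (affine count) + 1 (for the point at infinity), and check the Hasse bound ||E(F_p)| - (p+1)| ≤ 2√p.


Affine points = {(1, 9), (1, 10), (2, 6), (2, 13), (4, 8), (4, 11), (5, 4), (5, 15), (6, 6), (6, 13), (7, 4), (7, 15), (8, 0), (10, 2), (10, 17), (11, 6), (11, 13), (12, 1), (12, 18), (13, 0), (14, 1), (14, 18), (17, 0)}; affine count = 23; |E(F_19)| = 24.

Discriminant check: Δ ∝ 4a³ + 27b² = 4·5³ + 27·18² = 4·125 + 27·324 ≡ 14 (mod 19). Nonzero ⇒ E is nonsingular.
For each x ∈ F_19, compute rhs = x³ + 5·x + 18 mod 19, then count y ∈ F_19 with y² ≡ rhs.
  x = 0: rhs = 18, matching y values: none (0 points).
  x = 1: rhs = 5, matching y values: 9, 10 (2 points).
  x = 2: rhs = 17, matching y values: 6, 13 (2 points).
  x = 3: rhs = 3, matching y values: none (0 points).
  x = 4: rhs = 7, matching y values: 8, 11 (2 points).
  x = 5: rhs = 16, matching y values: 4, 15 (2 points).
  x = 6: rhs = 17, matching y values: 6, 13 (2 points).
  x = 7: rhs = 16, matching y values: 4, 15 (2 points).
  x = 8: rhs = 0, matching y values: 0 (1 points).
  x = 9: rhs = 13, matching y values: none (0 points).
  x = 10: rhs = 4, matching y values: 2, 17 (2 points).
  x = 11: rhs = 17, matching y values: 6, 13 (2 points).
  x = 12: rhs = 1, matching y values: 1, 18 (2 points).
  x = 13: rhs = 0, matching y values: 0 (1 points).
  x = 14: rhs = 1, matching y values: 1, 18 (2 points).
  x = 15: rhs = 10, matching y values: none (0 points).
  x = 16: rhs = 14, matching y values: none (0 points).
  x = 17: rhs = 0, matching y values: 0 (1 points).
  x = 18: rhs = 12, matching y values: none (0 points).
Total affine count: 23.
Full point count |E(F_19)| = 23 + 1 = 24.
Hasse bound: |24 − (19+1)| = |4| = 4 ≤ 2√19 ≈ 8.7178 ✓.


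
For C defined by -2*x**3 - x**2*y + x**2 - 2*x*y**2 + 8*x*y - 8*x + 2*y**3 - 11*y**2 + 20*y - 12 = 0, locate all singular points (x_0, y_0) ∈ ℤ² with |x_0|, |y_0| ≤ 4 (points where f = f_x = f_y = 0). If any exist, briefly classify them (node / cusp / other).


Singular points: {(0, 2)}; classification: node.

Compute partial derivatives:
  f_x = -6*x**2 - 2*x*y + 2*x - 2*y**2 + 8*y - 8.
  f_y = -x**2 - 4*x*y + 8*x + 6*y**2 - 22*y + 20.
Scan x_0 ∈ {−4, ..., 4}. For each x_0, f_y(x_0, y) is a polynomial in y; find its integer roots y ∈ {−4, ..., 4}, then test f_x and f at those candidates.
  x = -4: f_y(-4, y) = 6*y**2 - 6*y - 28; no integer root y with |y| ≤ 4.
  x = -3: f_y(-3, y) = 6*y**2 - 10*y - 13; no integer root y with |y| ≤ 4.
  x = -2: f_y(-2, y) = 6*y**2 - 14*y; vanishes at y ∈ {0}. (-2, 0): f_x = -36 ≠ 0.
  x = -1: f_y(-1, y) = 6*y**2 - 18*y + 11; no integer root y with |y| ≤ 4.
  x = 0: f_y(0, y) = 6*y**2 - 22*y + 20; vanishes at y ∈ {2}. (0, 2): f_x = 0, f = 0 — SINGULAR.
  x = 1: f_y(1, y) = 6*y**2 - 26*y + 27; no integer root y with |y| ≤ 4.
  x = 2: f_y(2, y) = 6*y**2 - 30*y + 32; no integer root y with |y| ≤ 4.
  x = 3: f_y(3, y) = 6*y**2 - 34*y + 35; no integer root y with |y| ≤ 4.
  x = 4: f_y(4, y) = 6*y**2 - 38*y + 36; no integer root y with |y| ≤ 4.
Only singular point on the grid: (0, 2).
Classify: substitute x = 0 + u, y = 2 + v and expand: f = -2*u**3 - u**2*v - u**2 - 2*u*v**2 + 2*v**3 + v**2.
No constant or linear terms (consistent with a singular point). Quadratic part: -u**2 + v**2. Cubic part: -2*u**3 - u**2*v - 2*u*v**2 + 2*v**3.
The quadratic part v**2 - u**2 = (v − u)(v + u) splits into two distinct linear factors, so there are two distinct tangent lines y − 2 = ±(x − 0) — this is a node (ordinary double point).
Classification: node.


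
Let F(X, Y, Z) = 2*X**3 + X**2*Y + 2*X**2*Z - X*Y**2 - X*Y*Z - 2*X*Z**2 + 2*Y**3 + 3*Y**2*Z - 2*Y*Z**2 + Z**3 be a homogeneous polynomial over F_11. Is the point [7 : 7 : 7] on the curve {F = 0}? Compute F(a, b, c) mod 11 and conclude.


F(7,7,7) ≡ 10 (mod 11); P is NOT on the curve.

Evaluate F(7, 7, 7) term-by-term (mod 11).
  2*X**3 ↦ 2·343·1·1 = 686
  X**2*Y ↦ 1·49·7·1 = 343
  2*X**2*Z ↦ 2·49·1·7 = 686
  -X*Y**2 ↦ -1·7·49·1 = -343
  -X*Y*Z ↦ -1·7·7·7 = -343
  -2*X*Z**2 ↦ -2·7·1·49 = -686
  2*Y**3 ↦ 2·1·343·1 = 686
  3*Y**2*Z ↦ 3·1·49·7 = 1029
  -2*Y*Z**2 ↦ -2·1·7·49 = -686
  Z**3 ↦ 1·1·1·343 = 343
Sum: F(7, 7, 7) = (686) + (343) + (686) + (-343) + (-343) + (-686) + (686) + (1029) + (-686) + (343) = 1715.
Reducing mod 11: 1715 ≡ 10 (mod 11).
Since F(a, b, c) ≡ 10 ≠ 0 (mod 11), P does NOT lie on the curve.


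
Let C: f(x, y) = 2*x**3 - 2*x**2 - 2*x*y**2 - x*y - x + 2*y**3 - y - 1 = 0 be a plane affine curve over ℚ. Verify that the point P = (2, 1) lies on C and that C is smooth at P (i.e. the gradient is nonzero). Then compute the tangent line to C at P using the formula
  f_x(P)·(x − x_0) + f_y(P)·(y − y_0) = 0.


Tangent line at P: 12*x - 5*y - 19 = 0.

Step 1: f(2, 1) = 0, so P lies on C.
Step 2: partial derivatives
  f_x(x, y) = 6*x**2 - 4*x - 2*y**2 - y - 1, f_y(x, y) = -4*x*y - x + 6*y**2 - 1.
  f_x(P) = 12, f_y(P) = -5 (gradient nonzero, so P is smooth).
Step 3: tangent line at P: 12·(x − 2) + -5·(y − 1) = 0.
Expanding: 12*x - 5*y - 19 = 0.


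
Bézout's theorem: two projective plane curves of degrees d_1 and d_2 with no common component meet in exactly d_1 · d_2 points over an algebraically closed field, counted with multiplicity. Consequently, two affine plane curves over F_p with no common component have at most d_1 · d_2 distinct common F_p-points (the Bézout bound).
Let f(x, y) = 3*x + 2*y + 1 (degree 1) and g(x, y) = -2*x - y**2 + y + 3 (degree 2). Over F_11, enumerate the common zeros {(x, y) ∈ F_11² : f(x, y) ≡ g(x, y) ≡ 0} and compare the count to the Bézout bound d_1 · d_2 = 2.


Common zeros: {(3, 6), (7, 0)}; count = 2; Bézout bound = 2.

deg(f) = 1, deg(g) = 2, so Bézout bound = 2.
Scan x ∈ F_11. For each x, list the y ∈ F_11 with f(x, y) ≡ 0 and those with g(x, y) ≡ 0 (mod 11); the common zeros in that column are the intersection.
  x = 0: f ≡ 0 at y ∈ {5}; g ≡ 0 at y ∈ ∅; common: ∅.
  x = 1: f ≡ 0 at y ∈ {9}; g ≡ 0 at y ∈ {4, 8}; common: ∅.
  x = 2: f ≡ 0 at y ∈ {2}; g ≡ 0 at y ∈ ∅; common: ∅.
  x = 3: f ≡ 0 at y ∈ {6}; g ≡ 0 at y ∈ {6}; common: {6}.
  x = 4: f ≡ 0 at y ∈ {10}; g ≡ 0 at y ∈ {3, 9}; common: ∅.
  x = 5: f ≡ 0 at y ∈ {3}; g ≡ 0 at y ∈ ∅; common: ∅.
  x = 6: f ≡ 0 at y ∈ {7}; g ≡ 0 at y ∈ {2, 10}; common: ∅.
  x = 7: f ≡ 0 at y ∈ {0}; g ≡ 0 at y ∈ {0, 1}; common: {0}.
  x = 8: f ≡ 0 at y ∈ {4}; g ≡ 0 at y ∈ {5, 7}; common: ∅.
  x = 9: f ≡ 0 at y ∈ {8}; g ≡ 0 at y ∈ ∅; common: ∅.
  x = 10: f ≡ 0 at y ∈ {1}; g ≡ 0 at y ∈ ∅; common: ∅.
Collecting: common zeros = {(3, 6), (7, 0)}, so the count is 2.
Comparison with the Bézout bound: 2 ≤ 2 = deg(f)·deg(g), as expected for curves with no common component (the bound is attained).


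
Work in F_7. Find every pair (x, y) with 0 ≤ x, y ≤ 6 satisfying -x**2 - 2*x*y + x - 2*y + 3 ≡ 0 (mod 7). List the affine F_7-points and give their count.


Affine F_7-points: {(0, 5), (1, 6), (2, 6), (3, 4), (4, 4), (5, 5)}; count = 6.

For each of the 49 pairs (x, y) ∈ F_7², evaluate f(x, y) mod 7. Record the zeros.
  x = 0: [0↦3, 1↦1, 2↦6, 3↦4, 4↦2, 5↦0, 6↦5]  zeros at y ∈ {5}
  x = 1: [0↦3, 1↦6, 2↦2, 3↦5, 4↦1, 5↦4, 6↦0]  zeros at y ∈ {6}
  x = 2: [0↦1, 1↦2, 2↦3, 3↦4, 4↦5, 5↦6, 6↦0]  zeros at y ∈ {6}
  x = 3: [0↦4, 1↦3, 2↦2, 3↦1, 4↦0, 5↦6, 6↦5]  zeros at y ∈ {4}
  x = 4: [0↦5, 1↦2, 2↦6, 3↦3, 4↦0, 5↦4, 6↦1]  zeros at y ∈ {4}
  x = 5: [0↦4, 1↦6, 2↦1, 3↦3, 4↦5, 5↦0, 6↦2]  zeros at y ∈ {5}
  x = 6: [0↦1, 1↦1, 2↦1, 3↦1, 4↦1, 5↦1, 6↦1]  zeros at y ∈ ∅
Collecting zeros: affine points = {(0, 5), (1, 6), (2, 6), (3, 4), (4, 4), (5, 5)}.
Total count |C(F_7)_aff| = 6.


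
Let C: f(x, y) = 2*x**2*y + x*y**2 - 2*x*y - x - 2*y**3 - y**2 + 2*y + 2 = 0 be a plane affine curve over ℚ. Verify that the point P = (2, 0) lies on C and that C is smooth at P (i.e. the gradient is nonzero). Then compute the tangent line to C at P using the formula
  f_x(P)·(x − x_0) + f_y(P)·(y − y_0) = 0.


Tangent line at P: -x + 6*y + 2 = 0.

Step 1: f(2, 0) = 0, so P lies on C.
Step 2: partial derivatives
  f_x(x, y) = 4*x*y + y**2 - 2*y - 1, f_y(x, y) = 2*x**2 + 2*x*y - 2*x - 6*y**2 - 2*y + 2.
  f_x(P) = -1, f_y(P) = 6 (gradient nonzero, so P is smooth).
Step 3: tangent line at P: -1·(x − 2) + 6·(y − 0) = 0.
Expanding: -x + 6*y + 2 = 0.


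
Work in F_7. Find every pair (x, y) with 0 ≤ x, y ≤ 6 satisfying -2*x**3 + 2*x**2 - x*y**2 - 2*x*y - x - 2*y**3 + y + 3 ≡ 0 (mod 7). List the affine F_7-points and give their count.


Affine F_7-points: {(2, 0), (2, 1), (2, 5), (5, 6), (6, 3)}; count = 5.

For each of the 49 pairs (x, y) ∈ F_7², evaluate f(x, y) mod 7. Record the zeros.
  x = 0: [0↦3, 1↦2, 2↦3, 3↦1, 4↦5, 5↦3, 6↦4]  zeros at y ∈ ∅
  x = 1: [0↦2, 1↦5, 2↦1, 3↦6, 4↦1, 5↦2, 6↦4]  zeros at y ∈ ∅
  x = 2: [0↦0, 1↦0, 2↦5, 3↦3, 4↦3, 5↦0, 6↦3]  zeros at y ∈ {0, 1, 5}
  x = 3: [0↦6, 1↦3, 2↦3, 3↦1, 4↦6, 5↦6, 6↦3]  zeros at y ∈ ∅
  x = 4: [0↦1, 1↦2, 2↦4, 3↦2, 4↦5, 5↦1, 6↦6]  zeros at y ∈ ∅
  x = 5: [0↦1, 1↦6, 2↦3, 3↦1, 4↦2, 5↦1, 6↦0]  zeros at y ∈ {6}
  x = 6: [0↦1, 1↦3, 2↦2, 3↦0, 4↦6, 5↦1, 6↦1]  zeros at y ∈ {3}
Collecting zeros: affine points = {(2, 0), (2, 1), (2, 5), (5, 6), (6, 3)}.
Total count |C(F_7)_aff| = 5.


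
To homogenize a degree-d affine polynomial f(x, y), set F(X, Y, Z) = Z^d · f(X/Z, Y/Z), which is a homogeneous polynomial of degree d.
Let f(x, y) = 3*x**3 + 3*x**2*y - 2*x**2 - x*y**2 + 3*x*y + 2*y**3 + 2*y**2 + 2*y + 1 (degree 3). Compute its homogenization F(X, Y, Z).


F(X, Y, Z) = 3*X**3 + 3*X**2*Y - 2*X**2*Z - X*Y**2 + 3*X*Y*Z + 2*Y**3 + 2*Y**2*Z + 2*Y*Z**2 + Z**3

deg(f) = 3.
Substitute x = X/Z, y = Y/Z into f, then multiply by Z^3.
  monomial 3·x^3·y^0 ↦ 3·X^3·Y^0·Z^0.
  monomial 3·x^2·y^1 ↦ 3·X^2·Y^1·Z^0.
  monomial -2·x^2·y^0 ↦ -2·X^2·Y^0·Z^1.
  monomial -1·x^1·y^2 ↦ -1·X^1·Y^2·Z^0.
  monomial 3·x^1·y^1 ↦ 3·X^1·Y^1·Z^1.
  monomial 2·x^0·y^3 ↦ 2·X^0·Y^3·Z^0.
  monomial 2·x^0·y^2 ↦ 2·X^0·Y^2·Z^1.
  monomial 2·x^0·y^1 ↦ 2·X^0·Y^1·Z^2.
  monomial 1·x^0·y^0 ↦ 1·X^0·Y^0·Z^3.
Collecting: F(X, Y, Z) = 3*X**3 + 3*X**2*Y - 2*X**2*Z - X*Y**2 + 3*X*Y*Z + 2*Y**3 + 2*Y**2*Z + 2*Y*Z**2 + Z**3.


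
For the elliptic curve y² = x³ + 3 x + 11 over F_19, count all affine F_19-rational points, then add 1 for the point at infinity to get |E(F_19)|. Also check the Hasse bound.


Affine points = {(0, 7), (0, 12), (2, 5), (2, 14), (3, 3), (3, 16), (4, 7), (4, 12), (6, 6), (6, 13), (9, 8), (9, 11), (11, 8), (11, 11), (13, 9), (13, 10), (14, 2), (14, 17), (15, 7), (15, 12), (17, 4), (17, 15), (18, 8), (18, 11)}; affine count = 24; |E(F_19)| = 25.

Discriminant check: Δ ∝ 4a³ + 27b² = 4·3³ + 27·11² = 4·27 + 27·121 ≡ 12 (mod 19). Nonzero ⇒ E is nonsingular.
For each x ∈ F_19, compute rhs = x³ + 3·x + 11 mod 19, then count y ∈ F_19 with y² ≡ rhs.
  x = 0: rhs = 11, matching y values: 7, 12 (2 points).
  x = 1: rhs = 15, matching y values: none (0 points).
  x = 2: rhs = 6, matching y values: 5, 14 (2 points).
  x = 3: rhs = 9, matching y values: 3, 16 (2 points).
  x = 4: rhs = 11, matching y values: 7, 12 (2 points).
  x = 5: rhs = 18, matching y values: none (0 points).
  x = 6: rhs = 17, matching y values: 6, 13 (2 points).
  x = 7: rhs = 14, matching y values: none (0 points).
  x = 8: rhs = 15, matching y values: none (0 points).
  x = 9: rhs = 7, matching y values: 8, 11 (2 points).
  x = 10: rhs = 15, matching y values: none (0 points).
  x = 11: rhs = 7, matching y values: 8, 11 (2 points).
  x = 12: rhs = 8, matching y values: none (0 points).
  x = 13: rhs = 5, matching y values: 9, 10 (2 points).
  x = 14: rhs = 4, matching y values: 2, 17 (2 points).
  x = 15: rhs = 11, matching y values: 7, 12 (2 points).
  x = 16: rhs = 13, matching y values: none (0 points).
  x = 17: rhs = 16, matching y values: 4, 15 (2 points).
  x = 18: rhs = 7, matching y values: 8, 11 (2 points).
Total affine count: 24.
Full point count |E(F_19)| = 24 + 1 = 25.
Hasse bound: |25 − (19+1)| = |5| = 5 ≤ 2√19 ≈ 8.7178 ✓.


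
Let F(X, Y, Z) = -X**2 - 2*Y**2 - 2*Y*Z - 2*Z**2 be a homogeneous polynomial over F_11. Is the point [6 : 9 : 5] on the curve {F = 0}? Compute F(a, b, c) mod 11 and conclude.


F(6,9,5) ≡ 3 (mod 11); P is NOT on the curve.

Evaluate F(6, 9, 5) term-by-term (mod 11).
  -X**2 ↦ -1·36·1·1 = -36
  -2*Y**2 ↦ -2·1·81·1 = -162
  -2*Y*Z ↦ -2·1·9·5 = -90
  -2*Z**2 ↦ -2·1·1·25 = -50
Sum: F(6, 9, 5) = (-36) + (-162) + (-90) + (-50) = -338.
Reducing mod 11: -338 ≡ 3 (mod 11).
Since F(a, b, c) ≡ 3 ≠ 0 (mod 11), P does NOT lie on the curve.


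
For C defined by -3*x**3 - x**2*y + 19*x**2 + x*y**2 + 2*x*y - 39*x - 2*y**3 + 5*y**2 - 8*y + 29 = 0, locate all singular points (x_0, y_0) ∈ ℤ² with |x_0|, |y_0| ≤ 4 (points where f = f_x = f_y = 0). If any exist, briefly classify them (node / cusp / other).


Singular points: {(2, 1)}; classification: cusp.

Compute partial derivatives:
  f_x = -9*x**2 - 2*x*y + 38*x + y**2 + 2*y - 39.
  f_y = -x**2 + 2*x*y + 2*x - 6*y**2 + 10*y - 8.
Scan x_0 ∈ {−4, ..., 4}. For each x_0, f_y(x_0, y) is a polynomial in y; find its integer roots y ∈ {−4, ..., 4}, then test f_x and f at those candidates.
  x = -4: f_y(-4, y) = -6*y**2 + 2*y - 32; no integer root y with |y| ≤ 4.
  x = -3: f_y(-3, y) = -6*y**2 + 4*y - 23; no integer root y with |y| ≤ 4.
  x = -2: f_y(-2, y) = -6*y**2 + 6*y - 16; no integer root y with |y| ≤ 4.
  x = -1: f_y(-1, y) = -6*y**2 + 8*y - 11; no integer root y with |y| ≤ 4.
  x = 0: f_y(0, y) = -6*y**2 + 10*y - 8; no integer root y with |y| ≤ 4.
  x = 1: f_y(1, y) = -6*y**2 + 12*y - 7; no integer root y with |y| ≤ 4.
  x = 2: f_y(2, y) = -6*y**2 + 14*y - 8; vanishes at y ∈ {1}. (2, 1): f_x = 0, f = 0 — SINGULAR.
  x = 3: f_y(3, y) = -6*y**2 + 16*y - 11; no integer root y with |y| ≤ 4.
  x = 4: f_y(4, y) = -6*y**2 + 18*y - 16; no integer root y with |y| ≤ 4.
Only singular point on the grid: (2, 1).
Classify: substitute x = 2 + u, y = 1 + v and expand: f = -3*u**3 - u**2*v + u*v**2 - 2*v**3 + v**2.
No constant or linear terms (consistent with a singular point). Quadratic part: v**2. Cubic part: -3*u**3 - u**2*v + u*v**2 - 2*v**3.
The quadratic part v**2 is a perfect square, so there is a single (double) tangent line v = 0, i.e. y = 1. Restricting the cubic part to that line (v = 0) leaves -3*u**3 ≠ 0, so f is not divisible by v and the branch is v² ≈ 3*u**3 to lowest order — this is a cusp.
Classification: cusp.


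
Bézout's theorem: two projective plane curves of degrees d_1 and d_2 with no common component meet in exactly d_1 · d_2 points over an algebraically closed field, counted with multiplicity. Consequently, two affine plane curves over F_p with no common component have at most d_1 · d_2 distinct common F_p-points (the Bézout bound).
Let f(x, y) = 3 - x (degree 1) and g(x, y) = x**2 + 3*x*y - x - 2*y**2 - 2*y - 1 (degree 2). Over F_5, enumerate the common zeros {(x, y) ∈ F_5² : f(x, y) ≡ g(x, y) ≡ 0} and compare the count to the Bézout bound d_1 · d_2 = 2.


Common zeros: {(3, 0), (3, 1)}; count = 2; Bézout bound = 2.

deg(f) = 1, deg(g) = 2, so Bézout bound = 2.
Scan x ∈ F_5. For each x, list the y ∈ F_5 with f(x, y) ≡ 0 and those with g(x, y) ≡ 0 (mod 5); the common zeros in that column are the intersection.
  x = 0: f ≡ 0 at y ∈ ∅; g ≡ 0 at y ∈ {1, 3}; common: ∅.
  x = 1: f ≡ 0 at y ∈ ∅; g ≡ 0 at y ∈ ∅; common: ∅.
  x = 2: f ≡ 0 at y ∈ ∅; g ≡ 0 at y ∈ {3, 4}; common: ∅.
  x = 3: f ≡ 0 at y ∈ {0, 1, 2, 3, 4}; g ≡ 0 at y ∈ {0, 1}; common: {0, 1}.
  x = 4: f ≡ 0 at y ∈ ∅; g ≡ 0 at y ∈ ∅; common: ∅.
Collecting: common zeros = {(3, 0), (3, 1)}, so the count is 2.
Comparison with the Bézout bound: 2 ≤ 2 = deg(f)·deg(g), as expected for curves with no common component (the bound is attained).


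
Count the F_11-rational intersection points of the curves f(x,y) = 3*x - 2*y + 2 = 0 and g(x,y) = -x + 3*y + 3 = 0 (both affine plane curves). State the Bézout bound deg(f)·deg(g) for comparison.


Common zeros: {(3, 0)}; count = 1; Bézout bound = 1.

deg(f) = 1, deg(g) = 1, so Bézout bound = 1.
Scan x ∈ F_11. For each x, list the y ∈ F_11 with f(x, y) ≡ 0 and those with g(x, y) ≡ 0 (mod 11); the common zeros in that column are the intersection.
  x = 0: f ≡ 0 at y ∈ {1}; g ≡ 0 at y ∈ {10}; common: ∅.
  x = 1: f ≡ 0 at y ∈ {8}; g ≡ 0 at y ∈ {3}; common: ∅.
  x = 2: f ≡ 0 at y ∈ {4}; g ≡ 0 at y ∈ {7}; common: ∅.
  x = 3: f ≡ 0 at y ∈ {0}; g ≡ 0 at y ∈ {0}; common: {0}.
  x = 4: f ≡ 0 at y ∈ {7}; g ≡ 0 at y ∈ {4}; common: ∅.
  x = 5: f ≡ 0 at y ∈ {3}; g ≡ 0 at y ∈ {8}; common: ∅.
  x = 6: f ≡ 0 at y ∈ {10}; g ≡ 0 at y ∈ {1}; common: ∅.
  x = 7: f ≡ 0 at y ∈ {6}; g ≡ 0 at y ∈ {5}; common: ∅.
  x = 8: f ≡ 0 at y ∈ {2}; g ≡ 0 at y ∈ {9}; common: ∅.
  x = 9: f ≡ 0 at y ∈ {9}; g ≡ 0 at y ∈ {2}; common: ∅.
  x = 10: f ≡ 0 at y ∈ {5}; g ≡ 0 at y ∈ {6}; common: ∅.
Collecting: common zeros = {(3, 0)}, so the count is 1.
Comparison with the Bézout bound: 1 ≤ 1 = deg(f)·deg(g), as expected for curves with no common component (the bound is attained).


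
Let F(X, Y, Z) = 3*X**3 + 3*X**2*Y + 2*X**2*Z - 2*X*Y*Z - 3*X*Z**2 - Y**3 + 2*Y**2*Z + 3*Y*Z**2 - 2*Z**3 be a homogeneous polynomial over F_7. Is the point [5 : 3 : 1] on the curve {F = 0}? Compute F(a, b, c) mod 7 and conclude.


F(5,3,1) ≡ 1 (mod 7); P is NOT on the curve.

Evaluate F(5, 3, 1) term-by-term (mod 7).
  3*X**3 ↦ 3·125·1·1 = 375
  3*X**2*Y ↦ 3·25·3·1 = 225
  2*X**2*Z ↦ 2·25·1·1 = 50
  -2*X*Y*Z ↦ -2·5·3·1 = -30
  -3*X*Z**2 ↦ -3·5·1·1 = -15
  -Y**3 ↦ -1·1·27·1 = -27
  2*Y**2*Z ↦ 2·1·9·1 = 18
  3*Y*Z**2 ↦ 3·1·3·1 = 9
  -2*Z**3 ↦ -2·1·1·1 = -2
Sum: F(5, 3, 1) = (375) + (225) + (50) + (-30) + (-15) + (-27) + (18) + (9) + (-2) = 603.
Reducing mod 7: 603 ≡ 1 (mod 7).
Since F(a, b, c) ≡ 1 ≠ 0 (mod 7), P does NOT lie on the curve.


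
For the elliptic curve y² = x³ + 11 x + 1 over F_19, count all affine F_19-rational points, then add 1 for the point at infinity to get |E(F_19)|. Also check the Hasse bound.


Affine points = {(0, 1), (0, 18), (3, 2), (3, 17), (6, 6), (6, 13), (10, 3), (10, 16), (11, 3), (11, 16), (13, 2), (13, 17), (14, 7), (14, 12), (15, 8), (15, 11), (16, 6), (16, 13), (17, 3), (17, 16)}; affine count = 20; |E(F_19)| = 21.

Discriminant check: Δ ∝ 4a³ + 27b² = 4·11³ + 27·1² = 4·1331 + 27·1 ≡ 12 (mod 19). Nonzero ⇒ E is nonsingular.
For each x ∈ F_19, compute rhs = x³ + 11·x + 1 mod 19, then count y ∈ F_19 with y² ≡ rhs.
  x = 0: rhs = 1, matching y values: 1, 18 (2 points).
  x = 1: rhs = 13, matching y values: none (0 points).
  x = 2: rhs = 12, matching y values: none (0 points).
  x = 3: rhs = 4, matching y values: 2, 17 (2 points).
  x = 4: rhs = 14, matching y values: none (0 points).
  x = 5: rhs = 10, matching y values: none (0 points).
  x = 6: rhs = 17, matching y values: 6, 13 (2 points).
  x = 7: rhs = 3, matching y values: none (0 points).
  x = 8: rhs = 12, matching y values: none (0 points).
  x = 9: rhs = 12, matching y values: none (0 points).
  x = 10: rhs = 9, matching y values: 3, 16 (2 points).
  x = 11: rhs = 9, matching y values: 3, 16 (2 points).
  x = 12: rhs = 18, matching y values: none (0 points).
  x = 13: rhs = 4, matching y values: 2, 17 (2 points).
  x = 14: rhs = 11, matching y values: 7, 12 (2 points).
  x = 15: rhs = 7, matching y values: 8, 11 (2 points).
  x = 16: rhs = 17, matching y values: 6, 13 (2 points).
  x = 17: rhs = 9, matching y values: 3, 16 (2 points).
  x = 18: rhs = 8, matching y values: none (0 points).
Total affine count: 20.
Full point count |E(F_19)| = 20 + 1 = 21.
Hasse bound: |21 − (19+1)| = |1| = 1 ≤ 2√19 ≈ 8.7178 ✓.


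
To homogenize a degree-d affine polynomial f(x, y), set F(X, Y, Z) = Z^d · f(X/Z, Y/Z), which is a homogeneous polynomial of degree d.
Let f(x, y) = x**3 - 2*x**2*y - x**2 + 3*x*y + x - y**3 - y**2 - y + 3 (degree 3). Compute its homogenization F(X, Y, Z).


F(X, Y, Z) = X**3 - 2*X**2*Y - X**2*Z + 3*X*Y*Z + X*Z**2 - Y**3 - Y**2*Z - Y*Z**2 + 3*Z**3

deg(f) = 3.
Substitute x = X/Z, y = Y/Z into f, then multiply by Z^3.
  monomial 1·x^3·y^0 ↦ 1·X^3·Y^0·Z^0.
  monomial -2·x^2·y^1 ↦ -2·X^2·Y^1·Z^0.
  monomial -1·x^2·y^0 ↦ -1·X^2·Y^0·Z^1.
  monomial 3·x^1·y^1 ↦ 3·X^1·Y^1·Z^1.
  monomial 1·x^1·y^0 ↦ 1·X^1·Y^0·Z^2.
  monomial -1·x^0·y^3 ↦ -1·X^0·Y^3·Z^0.
  monomial -1·x^0·y^2 ↦ -1·X^0·Y^2·Z^1.
  monomial -1·x^0·y^1 ↦ -1·X^0·Y^1·Z^2.
  monomial 3·x^0·y^0 ↦ 3·X^0·Y^0·Z^3.
Collecting: F(X, Y, Z) = X**3 - 2*X**2*Y - X**2*Z + 3*X*Y*Z + X*Z**2 - Y**3 - Y**2*Z - Y*Z**2 + 3*Z**3.


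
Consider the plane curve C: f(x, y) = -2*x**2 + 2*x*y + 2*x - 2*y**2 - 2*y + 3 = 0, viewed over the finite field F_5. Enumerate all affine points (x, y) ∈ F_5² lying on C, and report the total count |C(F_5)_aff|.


Affine F_5-points: {(1, 2), (1, 3), (2, 2), (2, 4), (3, 3), (3, 4)}; count = 6.

For each of the 25 pairs (x, y) ∈ F_5², evaluate f(x, y) mod 5. Record the zeros.
  x = 0: [0↦3, 1↦4, 2↦1, 3↦4, 4↦3]  zeros at y ∈ ∅
  x = 1: [0↦3, 1↦1, 2↦0, 3↦0, 4↦1]  zeros at y ∈ {2, 3}
  x = 2: [0↦4, 1↦4, 2↦0, 3↦2, 4↦0]  zeros at y ∈ {2, 4}
  x = 3: [0↦1, 1↦3, 2↦1, 3↦0, 4↦0]  zeros at y ∈ {3, 4}
  x = 4: [0↦4, 1↦3, 2↦3, 3↦4, 4↦1]  zeros at y ∈ ∅
Collecting zeros: affine points = {(1, 2), (1, 3), (2, 2), (2, 4), (3, 3), (3, 4)}.
Total count |C(F_5)_aff| = 6.


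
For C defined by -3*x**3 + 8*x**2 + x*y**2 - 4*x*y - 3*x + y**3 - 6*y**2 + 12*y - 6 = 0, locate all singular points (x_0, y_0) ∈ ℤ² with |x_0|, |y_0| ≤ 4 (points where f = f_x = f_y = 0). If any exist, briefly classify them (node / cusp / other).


Singular points: {(1, 2)}; classification: node.

Compute partial derivatives:
  f_x = -9*x**2 + 16*x + y**2 - 4*y - 3.
  f_y = 2*x*y - 4*x + 3*y**2 - 12*y + 12.
Scan x_0 ∈ {−4, ..., 4}. For each x_0, f_y(x_0, y) is a polynomial in y; find its integer roots y ∈ {−4, ..., 4}, then test f_x and f at those candidates.
  x = -4: f_y(-4, y) = 3*y**2 - 20*y + 28; vanishes at y ∈ {2}. (-4, 2): f_x = -215 ≠ 0.
  x = -3: f_y(-3, y) = 3*y**2 - 18*y + 24; vanishes at y ∈ {2, 4}. (-3, 2): f_x = -136 ≠ 0; (-3, 4): f_x = -132 ≠ 0.
  x = -2: f_y(-2, y) = 3*y**2 - 16*y + 20; vanishes at y ∈ {2}. (-2, 2): f_x = -75 ≠ 0.
  x = -1: f_y(-1, y) = 3*y**2 - 14*y + 16; vanishes at y ∈ {2}. (-1, 2): f_x = -32 ≠ 0.
  x = 0: f_y(0, y) = 3*y**2 - 12*y + 12; vanishes at y ∈ {2}. (0, 2): f_x = -7 ≠ 0.
  x = 1: f_y(1, y) = 3*y**2 - 10*y + 8; vanishes at y ∈ {2}. (1, 2): f_x = 0, f = 0 — SINGULAR.
  x = 2: f_y(2, y) = 3*y**2 - 8*y + 4; vanishes at y ∈ {2}. (2, 2): f_x = -11 ≠ 0.
  x = 3: f_y(3, y) = 3*y**2 - 6*y; vanishes at y ∈ {0, 2}. (3, 0): f_x = -36 ≠ 0; (3, 2): f_x = -40 ≠ 0.
  x = 4: f_y(4, y) = 3*y**2 - 4*y - 4; vanishes at y ∈ {2}. (4, 2): f_x = -87 ≠ 0.
Only singular point on the grid: (1, 2).
Classify: substitute x = 1 + u, y = 2 + v and expand: f = -3*u**3 - u**2 + u*v**2 + v**3 + v**2.
No constant or linear terms (consistent with a singular point). Quadratic part: -u**2 + v**2. Cubic part: -3*u**3 + u*v**2 + v**3.
The quadratic part v**2 - u**2 = (v − u)(v + u) splits into two distinct linear factors, so there are two distinct tangent lines y − 2 = ±(x − 1) — this is a node (ordinary double point).
Classification: node.


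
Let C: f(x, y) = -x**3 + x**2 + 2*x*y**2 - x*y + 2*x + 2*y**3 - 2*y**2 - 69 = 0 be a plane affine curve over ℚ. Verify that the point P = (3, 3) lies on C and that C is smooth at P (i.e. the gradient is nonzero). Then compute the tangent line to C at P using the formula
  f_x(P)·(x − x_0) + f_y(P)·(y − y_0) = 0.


Tangent line at P: -4*x + 75*y - 213 = 0.

Step 1: f(3, 3) = 0, so P lies on C.
Step 2: partial derivatives
  f_x(x, y) = -3*x**2 + 2*x + 2*y**2 - y + 2, f_y(x, y) = 4*x*y - x + 6*y**2 - 4*y.
  f_x(P) = -4, f_y(P) = 75 (gradient nonzero, so P is smooth).
Step 3: tangent line at P: -4·(x − 3) + 75·(y − 3) = 0.
Expanding: -4*x + 75*y - 213 = 0.


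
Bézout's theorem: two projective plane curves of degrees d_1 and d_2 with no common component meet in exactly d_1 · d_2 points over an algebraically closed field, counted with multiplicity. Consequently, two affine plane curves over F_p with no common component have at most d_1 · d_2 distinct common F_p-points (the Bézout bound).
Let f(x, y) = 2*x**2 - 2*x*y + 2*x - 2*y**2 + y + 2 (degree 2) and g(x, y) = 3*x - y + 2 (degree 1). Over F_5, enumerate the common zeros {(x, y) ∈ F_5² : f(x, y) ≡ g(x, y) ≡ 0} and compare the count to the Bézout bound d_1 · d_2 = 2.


Common zeros: ∅; count = 0; Bézout bound = 2.

deg(f) = 2, deg(g) = 1, so Bézout bound = 2.
Scan x ∈ F_5. For each x, list the y ∈ F_5 with f(x, y) ≡ 0 and those with g(x, y) ≡ 0 (mod 5); the common zeros in that column are the intersection.
  x = 0: f ≡ 0 at y ∈ ∅; g ≡ 0 at y ∈ {2}; common: ∅.
  x = 1: f ≡ 0 at y ∈ {3, 4}; g ≡ 0 at y ∈ {0}; common: ∅.
  x = 2: f ≡ 0 at y ∈ {2, 4}; g ≡ 0 at y ∈ {3}; common: ∅.
  x = 3: f ≡ 0 at y ∈ ∅; g ≡ 0 at y ∈ {1}; common: ∅.
  x = 4: f ≡ 0 at y ∈ {2}; g ≡ 0 at y ∈ {4}; common: ∅.
Collecting: common zeros = ∅, so the count is 0.
Comparison with the Bézout bound: 0 ≤ 2 = deg(f)·deg(g), as expected for curves with no common component (the affine F_5-count falls short of the bound because intersections may lie at infinity, over extension fields, or carry multiplicity).


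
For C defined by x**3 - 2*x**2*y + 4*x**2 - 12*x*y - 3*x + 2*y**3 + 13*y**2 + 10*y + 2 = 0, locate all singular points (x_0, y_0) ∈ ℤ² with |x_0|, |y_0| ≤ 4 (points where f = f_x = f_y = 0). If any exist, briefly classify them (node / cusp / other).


Singular points: {(-3, -2)}; classification: node.

Compute partial derivatives:
  f_x = 3*x**2 - 4*x*y + 8*x - 12*y - 3.
  f_y = -2*x**2 - 12*x + 6*y**2 + 26*y + 10.
Scan x_0 ∈ {−4, ..., 4}. For each x_0, f_y(x_0, y) is a polynomial in y; find its integer roots y ∈ {−4, ..., 4}, then test f_x and f at those candidates.
  x = -4: f_y(-4, y) = 6*y**2 + 26*y + 26; no integer root y with |y| ≤ 4.
  x = -3: f_y(-3, y) = 6*y**2 + 26*y + 28; vanishes at y ∈ {-2}. (-3, -2): f_x = 0, f = 0 — SINGULAR.
  x = -2: f_y(-2, y) = 6*y**2 + 26*y + 26; no integer root y with |y| ≤ 4.
  x = -1: f_y(-1, y) = 6*y**2 + 26*y + 20; vanishes at y ∈ {-1}. (-1, -1): f_x = 0 but f = -1 ≠ 0.
  x = 0: f_y(0, y) = 6*y**2 + 26*y + 10; no integer root y with |y| ≤ 4.
  x = 1: f_y(1, y) = 6*y**2 + 26*y - 4; no integer root y with |y| ≤ 4.
  x = 2: f_y(2, y) = 6*y**2 + 26*y - 22; no integer root y with |y| ≤ 4.
  x = 3: f_y(3, y) = 6*y**2 + 26*y - 44; no integer root y with |y| ≤ 4.
  x = 4: f_y(4, y) = 6*y**2 + 26*y - 70; no integer root y with |y| ≤ 4.
Only singular point on the grid: (-3, -2).
Classify: substitute x = -3 + u, y = -2 + v and expand: f = u**3 - 2*u**2*v - u**2 + 2*v**3 + v**2.
No constant or linear terms (consistent with a singular point). Quadratic part: -u**2 + v**2. Cubic part: u**3 - 2*u**2*v + 2*v**3.
The quadratic part v**2 - u**2 = (v − u)(v + u) splits into two distinct linear factors, so there are two distinct tangent lines y − -2 = ±(x − -3) — this is a node (ordinary double point).
Classification: node.
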